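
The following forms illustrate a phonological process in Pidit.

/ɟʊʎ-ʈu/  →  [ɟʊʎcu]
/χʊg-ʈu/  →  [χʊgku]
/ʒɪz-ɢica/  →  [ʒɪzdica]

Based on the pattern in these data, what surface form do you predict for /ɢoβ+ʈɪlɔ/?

[ɢoβpɪlɔ]

The data show progressive place assimilation: /ʈ/ → [c] after /ʎ/; /ʈ/ → [k] after /g/; /ɢ/ → [d] after /z/. In each pair only place changes, matching the preceding consonant, while manner and voice stay constant.
The rule targets /ʈ/ (voiceless retroflex stop), which sits after the trigger /β/ (bilabial).
Changing only its place to bilabial gives [p] — the voiceless bilabial stop.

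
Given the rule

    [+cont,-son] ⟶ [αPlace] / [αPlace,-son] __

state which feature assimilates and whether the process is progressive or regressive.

progressive place assimilation

The shared variable α links the value of the place features (abbreviated [Place]) on the target to the same value on the neighbouring segment, so place is the feature that assimilates.
The conditioning segment sits to the left of the focus bar, meaning the trigger precedes the segment that changes — progressive assimilation.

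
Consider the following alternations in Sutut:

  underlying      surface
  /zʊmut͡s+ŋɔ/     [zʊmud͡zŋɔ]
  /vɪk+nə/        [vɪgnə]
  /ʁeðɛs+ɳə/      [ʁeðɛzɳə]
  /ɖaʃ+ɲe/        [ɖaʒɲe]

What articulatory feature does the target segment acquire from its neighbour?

voicing

The segment that alternates is /t͡s/, which surfaces as [d͡z] when adjacent to /ŋ/.
/t͡s/ is voiceless while /ŋ/ is voiced; the output [d͡z] is voiced, matching the trigger — so the feature that spreads is voicing.
The other alternating forms pattern the same way: /k/ → [g] before /n/ (voiceless → voiced, matching voiced); /s/ → [z] before /ɳ/ (voiceless → voiced, matching voiced); /ʃ/ → [ʒ] before /ɲ/ (voiceless → voiced, matching voiced) — only voicing changes, and always toward the following segment.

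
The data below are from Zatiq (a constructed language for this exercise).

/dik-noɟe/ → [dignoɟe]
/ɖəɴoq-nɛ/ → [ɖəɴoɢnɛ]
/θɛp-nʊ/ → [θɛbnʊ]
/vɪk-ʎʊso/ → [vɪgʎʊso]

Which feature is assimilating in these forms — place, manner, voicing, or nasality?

Underlying /k/ is realised as [g] next to /n/; /n/ itself does not change.
/k/ is voiceless while /n/ is voiced; the output [g] is voiced, matching the trigger — so the feature that spreads is voicing.
The other alternating forms pattern the same way: /q/ → [ɢ] before /n/ (voiceless → voiced, matching voiced); /p/ → [b] before /n/ (voiceless → voiced, matching voiced); /k/ → [g] before /ʎ/ (voiceless → voiced, matching voiced) — only voicing changes, and always toward the following segment.

voicing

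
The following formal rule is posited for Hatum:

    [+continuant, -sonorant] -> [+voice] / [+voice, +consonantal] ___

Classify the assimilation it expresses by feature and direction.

progressive voicing assimilation

The structural change is [+voice], and the conditioning segment [+voice, +consonantal] (a voiced consonant) is itself voiced, so the target comes to share the voicing of its neighbour — voicing assimilation.
The conditioning segment sits to the left of the focus bar, meaning the trigger precedes the segment that changes — progressive assimilation.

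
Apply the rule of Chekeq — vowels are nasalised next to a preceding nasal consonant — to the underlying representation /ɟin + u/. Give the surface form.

[ɟinũ]

The vowel /u/ is adjacent to the preceding nasal /n/, so it acquires [+nasal] and surfaces as [ũ].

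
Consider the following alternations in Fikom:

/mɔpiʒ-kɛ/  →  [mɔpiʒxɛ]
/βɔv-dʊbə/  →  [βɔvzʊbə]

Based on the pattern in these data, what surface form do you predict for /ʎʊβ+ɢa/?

The data show progressive manner assimilation: /k/ → [x] after /ʒ/; /d/ → [z] after /v/. In each pair only manner changes, matching the preceding consonant, while place and voice stay constant.
The rule targets /ɢ/ (voiced uvular stop), which sits after the trigger /β/ (fricative).
A voiced uvular fricative is [ʁ], so the surface segment is [ʁ].

[ʎʊβʁa]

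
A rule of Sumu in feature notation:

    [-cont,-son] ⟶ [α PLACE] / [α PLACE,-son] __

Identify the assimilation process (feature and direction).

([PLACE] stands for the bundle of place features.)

The shared variable α links the value of the place features (abbreviated [PLACE]) on the target to the same value on the neighbouring segment, so place is the feature that assimilates.
Since the environment is written before the underscore, the trigger precedes the target; the direction is progressive.

progressive place assimilation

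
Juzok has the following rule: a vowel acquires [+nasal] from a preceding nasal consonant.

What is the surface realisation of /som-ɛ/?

/ɛ/ sits next to the nasal /m/ and is therefore nasalised to [ɛ̃].

[somɛ̃]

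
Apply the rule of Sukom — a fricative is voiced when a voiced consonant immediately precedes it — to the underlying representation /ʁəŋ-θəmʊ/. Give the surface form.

/θ/ is a voiceless dental fricative. The preceding trigger /ŋ/ is voiced, so /θ/ must become voiced as well.
The voiced dental fricative is [ð], so /θ/ → [ð].

[ʁəŋðəmʊ]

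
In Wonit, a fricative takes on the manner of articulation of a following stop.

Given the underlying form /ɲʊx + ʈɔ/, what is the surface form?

The rule targets /x/ (voiceless velar fricative), which sits before the trigger /ʈ/ (stop).
A voiceless velar stop is [k], so the surface segment is [k].

[ɲʊkʈɔ]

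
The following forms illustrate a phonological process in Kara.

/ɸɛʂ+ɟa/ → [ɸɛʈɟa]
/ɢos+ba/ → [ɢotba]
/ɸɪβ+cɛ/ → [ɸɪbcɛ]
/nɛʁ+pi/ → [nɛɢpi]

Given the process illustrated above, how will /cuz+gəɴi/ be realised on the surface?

[cudgəɴi]

The data show regressive manner assimilation: /ʂ/ → [ʈ] before /ɟ/; /s/ → [t] before /b/; /β/ → [b] before /c/; /ʁ/ → [ɢ] before /p/. In each pair only manner changes, matching the following consonant, while place and voice stay constant.
/z/ is a voiced alveolar fricative. The following trigger /g/ is a stop, so /z/ must become a stop as well.
Changing only its manner to stop gives [d] — the voiced alveolar stop.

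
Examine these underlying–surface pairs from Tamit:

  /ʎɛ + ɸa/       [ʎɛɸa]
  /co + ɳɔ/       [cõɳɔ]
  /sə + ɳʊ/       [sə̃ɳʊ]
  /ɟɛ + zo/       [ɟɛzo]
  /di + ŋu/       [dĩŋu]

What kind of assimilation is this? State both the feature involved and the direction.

The vowel /o/ surfaces as nasalised [õ] next to the following nasal /ɳ/ — it has acquired the [+nasal] feature of its neighbour.
Likewise in the remaining data: /ə/ → [ə̃] before /ɳ/; /i/ → [ĩ] before /ŋ/ — each time a vowel is nasalised next to a following nasal.
No change occurs in [ʎɛɸa], [ɟɛzo] because the vowel at the boundary is adjacent to an oral consonant, not a nasal (/ɛ/ next to /ɸ/; /ɛ/ next to /z/).
Because the conditioning nasal is to the right of the vowel that changes, the process is regressive (anticipatory).

regressive nasality assimilation (vowel nasalisation)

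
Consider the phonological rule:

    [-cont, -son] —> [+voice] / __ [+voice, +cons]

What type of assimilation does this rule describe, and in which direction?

The target ([-cont, -son], stops) acquires [+voice] next to a voiced consonant ([+voice, +cons]) — it takes on the voicing of its neighbour, so the feature that spreads is voicing.
Since the environment is written after the underscore, the trigger follows the target; the direction is regressive.

regressive voicing assimilation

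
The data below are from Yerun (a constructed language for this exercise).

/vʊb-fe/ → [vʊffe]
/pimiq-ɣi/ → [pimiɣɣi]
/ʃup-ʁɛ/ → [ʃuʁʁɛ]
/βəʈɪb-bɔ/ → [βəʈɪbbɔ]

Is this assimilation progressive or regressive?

regressive

The segment that alternates is /b/, which surfaces as [f] when adjacent to /f/.
The output [f] is identical to the trigger /f/ — every feature (place, manner, voicing) has been copied — so this is total assimilation.
The remaining alternations confirm this: /q/ → [ɣ] before /ɣ/; /p/ → [ʁ] before /ʁ/ — in each case the output is a copy of the following consonant.
In [βəʈɪbbɔ] the two consonants at the boundary are already identical (/b/ + /b/), so the rule applies vacuously and nothing changes.
The trigger is the following segment, so the direction is regressive (anticipatory).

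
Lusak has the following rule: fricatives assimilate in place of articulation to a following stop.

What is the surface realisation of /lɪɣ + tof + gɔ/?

/ɣ/ is a voiced velar fricative. The following trigger /t/ is alveolar, so /ɣ/ must become alveolar as well.
The voiced alveolar fricative is [z], so /ɣ/ → [z].
At the second juncture, /f/ likewise becomes [x] adjacent to /g/.

[lɪztoxgɔ]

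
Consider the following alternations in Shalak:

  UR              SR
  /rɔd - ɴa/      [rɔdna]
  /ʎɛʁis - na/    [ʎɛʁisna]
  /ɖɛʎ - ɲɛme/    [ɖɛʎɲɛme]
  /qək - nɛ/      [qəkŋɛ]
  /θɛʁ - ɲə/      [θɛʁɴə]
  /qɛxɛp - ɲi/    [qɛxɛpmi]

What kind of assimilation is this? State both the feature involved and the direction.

progressive place assimilation

The segment that alternates is /ɴ/, which surfaces as [n] when adjacent to /d/.
The change uvular → alveolar matches the place of the preceding /d/, identifying this as place assimilation.
Manner and voice are unchanged, so the assimilation is partial, not total.
Checking the remaining alternations: /n/ → [ŋ] after /k/ (alveolar → velar, matching velar); /ɲ/ → [ɴ] after /ʁ/ (palatal → uvular, matching uvular); /ɲ/ → [m] after /p/ (palatal → bilabial, matching bilabial) — only place changes, and always toward the preceding segment.
No alternation appears in [ʎɛʁisna], [ɖɛʎɲɛme]: there the adjacent consonants already agree in place (/n/ and /s/ are both alveolar; /ɲ/ and /ʎ/ are both palatal), so these forms are consistent with the same rule.
The trigger is the preceding segment, so the direction is progressive (perseverative).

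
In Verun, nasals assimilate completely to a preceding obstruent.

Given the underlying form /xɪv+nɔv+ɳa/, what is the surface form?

[xɪvvɔvva]

/n/ is the segment targeted by the rule; it sits immediately after /v/, so it assimilates completely and surfaces as [v].
The same rule applies at the second boundary: /ɳ/ → [v] next to /v/.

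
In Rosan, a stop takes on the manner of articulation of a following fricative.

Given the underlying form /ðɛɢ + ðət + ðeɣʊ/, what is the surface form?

[ðɛʁðəsðeɣʊ]

The rule targets /ɢ/ (voiced uvular stop), which sits before the trigger /ð/ (fricative).
Changing only its manner to fricative gives [ʁ] — the voiced uvular fricative.
At the second juncture, /t/ likewise becomes [s] adjacent to /ð/.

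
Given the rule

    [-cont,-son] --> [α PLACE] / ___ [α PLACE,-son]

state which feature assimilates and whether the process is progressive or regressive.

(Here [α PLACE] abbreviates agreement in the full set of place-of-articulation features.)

The rule copies the place features (abbreviated [PLACE]) from the environment onto the target, so the assimilating feature is place.
The conditioning segment sits to the right of the focus bar, meaning the trigger follows the segment that changes — regressive assimilation.

regressive place assimilation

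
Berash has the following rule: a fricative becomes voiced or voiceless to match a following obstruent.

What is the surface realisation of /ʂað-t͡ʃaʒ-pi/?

[ʂaθt͡ʃaʃpi]

/ð/ is a voiced dental fricative. The following trigger /t͡ʃ/ is voiceless, so /ð/ must become voiceless as well.
The voiceless dental fricative is [θ], so /ð/ → [θ].
At the second juncture, /ʒ/ likewise becomes [ʃ] adjacent to /p/.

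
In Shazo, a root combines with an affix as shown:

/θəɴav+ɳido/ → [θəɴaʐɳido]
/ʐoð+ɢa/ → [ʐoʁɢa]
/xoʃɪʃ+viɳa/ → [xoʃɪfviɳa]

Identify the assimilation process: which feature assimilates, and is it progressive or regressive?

Comparing underlying and surface forms, /v/ → [ʐ] is the alternation; the neighbouring /ɳ/ is constant.
/v/ is labiodental while /ɳ/ is retroflex; the output [ʐ] is retroflex, matching the trigger — so the feature that spreads is place.
Manner and voice are unchanged, so the assimilation is partial, not total.
The other alternating forms pattern the same way: /ð/ → [ʁ] before /ɢ/ (dental → uvular, matching uvular); /ʃ/ → [f] before /v/ (postalveolar → labiodental, matching labiodental) — only place changes, and always toward the following segment.
Since the segment that changes precedes the conditioning segment, the assimilation is regressive.

regressive place assimilation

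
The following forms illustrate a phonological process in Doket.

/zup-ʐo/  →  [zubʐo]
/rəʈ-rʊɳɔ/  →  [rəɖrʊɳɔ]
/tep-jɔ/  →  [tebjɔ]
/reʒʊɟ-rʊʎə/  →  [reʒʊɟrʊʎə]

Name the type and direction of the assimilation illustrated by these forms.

Underlying /p/ is realised as [b] next to /ʐ/; /ʐ/ itself does not change.
The change voiceless → voiced matches the voicing of the following /ʐ/, identifying this as voicing assimilation.
Place and manner are unchanged, so the assimilation is partial, not total.
Checking the remaining alternations: /ʈ/ → [ɖ] before /r/ (voiceless → voiced, matching voiced); /p/ → [b] before /j/ (voiceless → voiced, matching voiced) — only voicing changes, and always toward the following segment.
No alternation appears in [reʒʊɟrʊʎə]: there the adjacent consonants already agree in voicing (/ɟ/ and /r/ are both voiced), so this form is consistent with the same rule.
Since the segment that changes precedes the conditioning segment, the assimilation is regressive.

regressive voicing assimilation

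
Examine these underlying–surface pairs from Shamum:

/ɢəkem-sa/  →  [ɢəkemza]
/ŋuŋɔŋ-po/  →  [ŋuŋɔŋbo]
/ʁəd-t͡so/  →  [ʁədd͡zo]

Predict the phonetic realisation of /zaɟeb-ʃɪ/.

[zaɟebʒɪ]

The data show progressive voicing assimilation: /s/ → [z] after /m/; /p/ → [b] after /ŋ/; /t͡s/ → [d͡z] after /d/. In each pair only voicing changes, matching the preceding consonant, while place and manner stay constant.
The rule targets /ʃ/ (voiceless postalveolar fricative), which sits after the trigger /b/ (voiced).
Changing only its voicing to voiced gives [ʒ] — the voiced postalveolar fricative.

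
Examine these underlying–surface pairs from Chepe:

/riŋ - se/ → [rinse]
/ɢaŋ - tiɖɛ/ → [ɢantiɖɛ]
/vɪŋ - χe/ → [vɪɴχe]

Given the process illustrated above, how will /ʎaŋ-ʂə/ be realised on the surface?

The data show regressive place assimilation: /ŋ/ → [n] before /s/; /ŋ/ → [n] before /t/; /ŋ/ → [ɴ] before /χ/. In each pair only place changes, matching the following consonant, while manner and voice stay constant.
/ŋ/ is a voiced velar nasal. The following trigger /ʂ/ is retroflex, so /ŋ/ must become retroflex as well.
A voiced retroflex nasal is [ɳ], so the surface segment is [ɳ].

[ʎaɳʂə]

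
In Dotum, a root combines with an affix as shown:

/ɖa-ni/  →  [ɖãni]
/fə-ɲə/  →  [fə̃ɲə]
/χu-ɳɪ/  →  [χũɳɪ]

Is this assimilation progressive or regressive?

The vowel /a/ surfaces as nasalised [ã] next to the following nasal /n/ — it has acquired the [+nasal] feature of its neighbour.
Likewise in the remaining data: /ə/ → [ə̃] before /ɲ/; /u/ → [ũ] before /ɳ/ — each time a vowel is nasalised next to a following nasal.
Because the conditioning nasal is to the right of the vowel that changes, the process is regressive (anticipatory).

regressive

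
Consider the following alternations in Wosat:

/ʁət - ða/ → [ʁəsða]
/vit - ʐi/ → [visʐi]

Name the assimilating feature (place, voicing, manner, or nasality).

manner

Comparing underlying and surface forms, /t/ → [s] is the alternation; the neighbouring /ð/ is constant.
/t/ is a stop while /ð/ is a fricative; the output [s] is a fricative, matching the trigger — so the feature that spreads is manner.
The other alternating form patterns the same way: /t/ → [s] before /ʐ/ (stop → fricative, matching a fricative) — only manner changes, and always toward the following segment.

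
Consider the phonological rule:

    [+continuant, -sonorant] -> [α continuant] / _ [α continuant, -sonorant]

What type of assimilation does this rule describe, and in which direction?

regressive manner assimilation

The rule copies [continuant] (continuancy) from the environment onto the target fricatives; since [±continuant] encodes the stop/fricative manner contrast, the assimilating dimension is manner.
Since the environment is written after the underscore, the trigger follows the target; the direction is regressive.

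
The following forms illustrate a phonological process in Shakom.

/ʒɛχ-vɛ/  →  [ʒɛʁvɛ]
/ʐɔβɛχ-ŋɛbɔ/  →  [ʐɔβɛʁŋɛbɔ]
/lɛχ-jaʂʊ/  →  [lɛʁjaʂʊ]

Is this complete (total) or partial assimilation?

partial assimilation

The segment that alternates is /χ/, which surfaces as [ʁ] when adjacent to /v/.
/χ/ is voiceless while /v/ is voiced; the output [ʁ] is voiced, matching the trigger — so the feature that spreads is voicing.
Place and manner are unchanged, so the assimilation is partial, not total.
Checking the remaining alternations: /χ/ → [ʁ] before /ŋ/ (voiceless → voiced, matching voiced); /χ/ → [ʁ] before /j/ (voiceless → voiced, matching voiced) — only voicing changes, and always toward the following segment.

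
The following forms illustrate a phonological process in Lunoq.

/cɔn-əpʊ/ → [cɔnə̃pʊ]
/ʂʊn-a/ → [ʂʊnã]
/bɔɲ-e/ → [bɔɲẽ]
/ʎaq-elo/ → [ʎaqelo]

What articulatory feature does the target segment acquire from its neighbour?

The vowel /ə/ surfaces as nasalised [ə̃] next to the preceding nasal /n/ — it has acquired the [+nasal] feature of its neighbour.
Likewise in the remaining data: /a/ → [ã] after /n/; /e/ → [ẽ] after /ɲ/ — each time a vowel is nasalised next to a preceding nasal.
No change occurs in [ʎaqelo] because the vowel at the boundary is adjacent to an oral consonant, not a nasal (/e/ next to /q/).

nasality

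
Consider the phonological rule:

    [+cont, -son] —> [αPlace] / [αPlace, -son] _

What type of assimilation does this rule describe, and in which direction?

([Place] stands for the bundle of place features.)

progressive place assimilation

The shared variable α links the value of the place features (abbreviated [Place]) on the target to the same value on the neighbouring segment, so place is the feature that assimilates.
Since the environment is written before the underscore, the trigger precedes the target; the direction is progressive.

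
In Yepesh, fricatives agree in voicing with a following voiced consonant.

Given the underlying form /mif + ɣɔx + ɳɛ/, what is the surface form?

/f/ is a voiceless labiodental fricative. The following trigger /ɣ/ is voiced, so /f/ must become voiced as well.
Changing only its voicing to voiced gives [v] — the voiced labiodental fricative.
The same rule applies at the second boundary: /x/ → [ɣ] next to /ɳ/.

[mivɣɔɣɳɛ]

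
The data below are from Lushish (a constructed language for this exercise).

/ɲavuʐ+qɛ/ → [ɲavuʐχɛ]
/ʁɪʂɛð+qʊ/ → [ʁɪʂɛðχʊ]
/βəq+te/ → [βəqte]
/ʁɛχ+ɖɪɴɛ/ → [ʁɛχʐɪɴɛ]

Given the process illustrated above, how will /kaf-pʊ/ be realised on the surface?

[kafɸʊ]

The data show progressive manner assimilation: /q/ → [χ] after /ʐ/; /q/ → [χ] after /ð/; /ɖ/ → [ʐ] after /χ/. In each pair only manner changes, matching the preceding consonant, while place and voice stay constant.
Nothing changes in [βəqte]: there the adjacent consonants already agree in manner (/t/ and /q/ are both stops), so this form is consistent with the same rule.
The rule targets /p/ (voiceless bilabial stop), which sits after the trigger /f/ (fricative).
The voiceless bilabial fricative is [ɸ], so /p/ → [ɸ].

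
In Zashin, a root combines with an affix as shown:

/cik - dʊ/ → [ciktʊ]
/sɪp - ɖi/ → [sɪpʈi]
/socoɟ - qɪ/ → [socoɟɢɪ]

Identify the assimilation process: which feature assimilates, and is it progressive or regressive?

progressive voicing assimilation

The segment that alternates is /d/, which surfaces as [t] when adjacent to /k/.
The change voiced → voiceless matches the voicing of the preceding /k/, identifying this as voicing assimilation.
Place and manner are unchanged, so the assimilation is partial, not total.
The same holds elsewhere in the data: /ɖ/ → [ʈ] after /p/ (voiced → voiceless, matching voiceless); /q/ → [ɢ] after /ɟ/ (voiceless → voiced, matching voiced) — only voicing changes, and always toward the preceding segment.
Since the segment that changes follows the conditioning segment, the assimilation is progressive.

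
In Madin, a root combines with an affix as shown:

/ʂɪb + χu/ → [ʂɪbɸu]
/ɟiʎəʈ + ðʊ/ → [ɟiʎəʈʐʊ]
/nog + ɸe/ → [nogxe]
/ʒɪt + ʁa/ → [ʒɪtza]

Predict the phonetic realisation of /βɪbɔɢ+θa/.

[βɪbɔɢχa]

The data show progressive place assimilation: /χ/ → [ɸ] after /b/; /ð/ → [ʐ] after /ʈ/; /ɸ/ → [x] after /g/; /ʁ/ → [z] after /t/. In each pair only place changes, matching the preceding consonant, while manner and voice stay constant.
/θ/ is a voiceless dental fricative. The preceding trigger /ɢ/ is uvular, so /θ/ must become uvular as well.
Changing only its place to uvular gives [χ] — the voiceless uvular fricative.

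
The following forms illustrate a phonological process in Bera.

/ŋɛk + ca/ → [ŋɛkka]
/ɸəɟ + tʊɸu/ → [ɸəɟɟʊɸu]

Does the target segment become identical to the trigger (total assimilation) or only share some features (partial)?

total assimilation

Comparing underlying and surface forms, /t/ → [ɟ] is the alternation; the neighbouring /ɟ/ is constant.
The output [ɟ] is identical to the trigger /ɟ/ — every feature (place, manner, voicing) has been copied — so this is total assimilation.
The other form behaves the same way: /c/ → [k] after /k/ — in each case the output is a copy of the preceding consonant.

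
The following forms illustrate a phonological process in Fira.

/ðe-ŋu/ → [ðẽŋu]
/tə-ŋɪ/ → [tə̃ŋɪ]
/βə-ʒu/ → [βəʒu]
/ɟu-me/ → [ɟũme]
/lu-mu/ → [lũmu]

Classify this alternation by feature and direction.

regressive nasality assimilation (vowel nasalisation)

The vowel /e/ surfaces as nasalised [ẽ] next to the following nasal /ŋ/ — it has acquired the [+nasal] feature of its neighbour.
Likewise in the remaining data: /ə/ → [ə̃] before /ŋ/; /u/ → [ũ] before /m/ — each time a vowel is nasalised next to a following nasal.
No change occurs in [βəʒu] because the vowel at the boundary is adjacent to an oral consonant, not a nasal (/ə/ next to /ʒ/).
Because the conditioning nasal is to the right of the vowel that changes, the process is regressive (anticipatory).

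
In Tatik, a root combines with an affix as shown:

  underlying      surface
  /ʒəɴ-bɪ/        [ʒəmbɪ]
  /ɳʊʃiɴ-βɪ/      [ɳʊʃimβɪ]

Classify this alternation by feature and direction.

Comparing underlying and surface forms, /ɴ/ → [m] is the alternation; the neighbouring /b/ is constant.
/ɴ/ is uvular while /b/ is bilabial; the output [m] is bilabial, matching the trigger — so the feature that spreads is place.
Manner and voice are unchanged, so the assimilation is partial, not total.
The other alternating form patterns the same way: /ɴ/ → [m] before /β/ (uvular → bilabial, matching bilabial) — only place changes, and always toward the following segment.
Since the segment that changes precedes the conditioning segment, the assimilation is regressive.

regressive place assimilation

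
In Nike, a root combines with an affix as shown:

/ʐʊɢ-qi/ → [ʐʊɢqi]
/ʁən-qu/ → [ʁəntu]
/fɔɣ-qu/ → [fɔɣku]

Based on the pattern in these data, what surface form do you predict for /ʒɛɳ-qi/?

The data show progressive place assimilation: /q/ → [t] after /n/; /q/ → [k] after /ɣ/. In each pair only place changes, matching the preceding consonant, while manner and voice stay constant.
Nothing changes in [ʐʊɢqi]: there the adjacent consonants already agree in place (/q/ and /ɢ/ are both uvular), so this form is consistent with the same rule.
/q/ is a voiceless uvular stop. The preceding trigger /ɳ/ is retroflex, so /q/ must become retroflex as well.
A voiceless retroflex stop is [ʈ], so the surface segment is [ʈ].

[ʒɛɳʈi]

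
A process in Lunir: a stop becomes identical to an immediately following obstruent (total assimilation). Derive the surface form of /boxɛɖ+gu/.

/ɖ/ is the segment targeted by the rule; it sits immediately before /g/, so it assimilates completely and surfaces as [g].

[boxɛggu]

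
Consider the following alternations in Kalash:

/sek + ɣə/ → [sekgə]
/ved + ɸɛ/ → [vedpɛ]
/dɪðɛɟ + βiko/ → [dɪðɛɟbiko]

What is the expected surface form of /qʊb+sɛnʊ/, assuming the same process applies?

[qʊbtɛnʊ]

The data show progressive manner assimilation: /ɣ/ → [g] after /k/; /ɸ/ → [p] after /d/; /β/ → [b] after /ɟ/. In each pair only manner changes, matching the preceding consonant, while place and voice stay constant.
The rule targets /s/ (voiceless alveolar fricative), which sits after the trigger /b/ (stop).
A voiceless alveolar stop is [t], so the surface segment is [t].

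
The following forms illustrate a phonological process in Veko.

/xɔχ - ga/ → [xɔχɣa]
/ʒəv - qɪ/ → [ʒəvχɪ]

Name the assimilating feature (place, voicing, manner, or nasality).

manner

The segment that alternates is /g/, which surfaces as [ɣ] when adjacent to /χ/.
The change stop → fricative matches the manner of the preceding /χ/, identifying this as manner assimilation.
The same holds elsewhere in the data: /q/ → [χ] after /v/ (stop → fricative, matching a fricative) — only manner changes, and always toward the preceding segment.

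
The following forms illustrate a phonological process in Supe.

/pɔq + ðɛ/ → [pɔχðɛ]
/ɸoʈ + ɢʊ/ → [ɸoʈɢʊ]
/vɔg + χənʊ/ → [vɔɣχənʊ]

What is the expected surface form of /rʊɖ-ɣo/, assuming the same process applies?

[rʊʐɣo]

The data show regressive manner assimilation: /q/ → [χ] before /ð/; /g/ → [ɣ] before /χ/. In each pair only manner changes, matching the following consonant, while place and voice stay constant.
No alternation appears in [ɸoʈɢʊ]: there the adjacent consonants already agree in manner (/ʈ/ and /ɢ/ are both stops), so this form is consistent with the same rule.
The rule targets /ɖ/ (voiced retroflex stop), which sits before the trigger /ɣ/ (fricative).
The voiced retroflex fricative is [ʐ], so /ɖ/ → [ʐ].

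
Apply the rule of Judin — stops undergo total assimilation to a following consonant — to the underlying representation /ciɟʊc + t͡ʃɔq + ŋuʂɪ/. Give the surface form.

/c/ is the segment targeted by the rule; it sits immediately before /t͡ʃ/, so it assimilates completely and surfaces as [t͡ʃ].
At the second juncture, /q/ likewise becomes [ŋ] adjacent to /ŋ/.

[ciɟʊt͡ʃt͡ʃɔŋŋuʂɪ]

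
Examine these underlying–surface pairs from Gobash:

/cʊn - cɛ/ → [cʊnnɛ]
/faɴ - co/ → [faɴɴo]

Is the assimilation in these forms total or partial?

The segment that alternates is /c/, which surfaces as [n] when adjacent to /n/.
The output [n] is identical to the trigger /n/ — every feature (place, manner, voicing) has been copied — so this is total assimilation.
The other form behaves the same way: /c/ → [ɴ] after /ɴ/ — in each case the output is a copy of the preceding consonant.

total assimilation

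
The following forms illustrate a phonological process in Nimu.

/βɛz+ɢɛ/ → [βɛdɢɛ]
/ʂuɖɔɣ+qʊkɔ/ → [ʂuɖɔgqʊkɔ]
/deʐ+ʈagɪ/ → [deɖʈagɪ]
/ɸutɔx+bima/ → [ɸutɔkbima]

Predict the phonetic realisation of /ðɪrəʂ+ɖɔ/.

The data show regressive manner assimilation: /z/ → [d] before /ɢ/; /ɣ/ → [g] before /q/; /ʐ/ → [ɖ] before /ʈ/; /x/ → [k] before /b/. In each pair only manner changes, matching the following consonant, while place and voice stay constant.
/ʂ/ is a voiceless retroflex fricative. The following trigger /ɖ/ is a stop, so /ʂ/ must become a stop as well.
Changing only its manner to stop gives [ʈ] — the voiceless retroflex stop.

[ðɪrəʈɖɔ]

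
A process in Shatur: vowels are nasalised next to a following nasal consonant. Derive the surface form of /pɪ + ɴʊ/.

[pɪ̃ɴʊ]

/ɪ/ sits next to the nasal /ɴ/ and is therefore nasalised to [ɪ̃].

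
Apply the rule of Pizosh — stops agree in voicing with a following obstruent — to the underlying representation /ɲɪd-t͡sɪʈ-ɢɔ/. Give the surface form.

[ɲɪtt͡sɪɖɢɔ]

/d/ is a voiced alveolar stop. The following trigger /t͡s/ is voiceless, so /d/ must become voiceless as well.
Changing only its voicing to voiceless gives [t] — the voiceless alveolar stop.
The same rule applies at the second boundary: /ʈ/ → [ɖ] next to /ɢ/.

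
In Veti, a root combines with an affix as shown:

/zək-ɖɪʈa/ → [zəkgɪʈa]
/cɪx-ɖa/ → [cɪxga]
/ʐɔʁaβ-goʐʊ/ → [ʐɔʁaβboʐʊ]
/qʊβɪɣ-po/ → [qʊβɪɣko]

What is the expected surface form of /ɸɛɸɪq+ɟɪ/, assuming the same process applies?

The data show progressive place assimilation: /ɖ/ → [g] after /k/; /ɖ/ → [g] after /x/; /g/ → [b] after /β/; /p/ → [k] after /ɣ/. In each pair only place changes, matching the preceding consonant, while manner and voice stay constant.
The rule targets /ɟ/ (voiced palatal stop), which sits after the trigger /q/ (uvular).
A voiced uvular stop is [ɢ], so the surface segment is [ɢ].

[ɸɛɸɪqɢɪ]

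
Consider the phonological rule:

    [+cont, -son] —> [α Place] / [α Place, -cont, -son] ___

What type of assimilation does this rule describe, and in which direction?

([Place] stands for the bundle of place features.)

The rule copies the place features (abbreviated [Place]) from the environment onto the target, so the assimilating feature is place.
Since the environment is written before the underscore, the trigger precedes the target; the direction is progressive.

progressive place assimilation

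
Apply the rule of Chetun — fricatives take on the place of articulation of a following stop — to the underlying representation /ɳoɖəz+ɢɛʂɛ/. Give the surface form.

/z/ is a voiced alveolar fricative. The following trigger /ɢ/ is uvular, so /z/ must become uvular as well.
A voiced uvular fricative is [ʁ], so the surface segment is [ʁ].

[ɳoɖəʁɢɛʂɛ]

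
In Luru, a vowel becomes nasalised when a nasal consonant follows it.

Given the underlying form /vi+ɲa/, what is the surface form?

/i/ sits next to the nasal /ɲ/ and is therefore nasalised to [ĩ].

[vĩɲa]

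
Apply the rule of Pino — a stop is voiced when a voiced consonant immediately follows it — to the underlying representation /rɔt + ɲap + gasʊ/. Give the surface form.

[rɔdɲabgasʊ]

/t/ is a voiceless alveolar stop. The following trigger /ɲ/ is voiced, so /t/ must become voiced as well.
Changing only its voicing to voiced gives [d] — the voiced alveolar stop.
The same rule applies at the second boundary: /p/ → [b] next to /g/.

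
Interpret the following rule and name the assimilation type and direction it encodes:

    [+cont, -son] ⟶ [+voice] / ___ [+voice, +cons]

The structural change is [+voice], and the conditioning segment [+voice, +cons] (a voiced consonant) is itself voiced, so the target comes to share the voicing of its neighbour — voicing assimilation.
Since the environment is written after the underscore, the trigger follows the target; the direction is regressive.

regressive voicing assimilation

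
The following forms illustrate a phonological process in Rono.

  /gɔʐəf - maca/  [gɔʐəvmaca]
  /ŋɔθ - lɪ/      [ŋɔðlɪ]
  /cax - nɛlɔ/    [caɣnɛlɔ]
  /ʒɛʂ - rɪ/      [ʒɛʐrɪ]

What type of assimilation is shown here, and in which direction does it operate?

Comparing underlying and surface forms, /f/ → [v] is the alternation; the neighbouring /m/ is constant.
The change voiceless → voiced matches the voicing of the following /m/, identifying this as voicing assimilation.
Place and manner are unchanged, so the assimilation is partial, not total.
The same holds elsewhere in the data: /θ/ → [ð] before /l/ (voiceless → voiced, matching voiced); /x/ → [ɣ] before /n/ (voiceless → voiced, matching voiced); /ʂ/ → [ʐ] before /r/ (voiceless → voiced, matching voiced) — only voicing changes, and always toward the following segment.
Since the segment that changes precedes the conditioning segment, the assimilation is regressive.

regressive voicing assimilation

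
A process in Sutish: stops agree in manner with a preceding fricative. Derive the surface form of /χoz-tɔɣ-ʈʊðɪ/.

The rule targets /t/ (voiceless alveolar stop), which sits after the trigger /z/ (fricative).
A voiceless alveolar fricative is [s], so the surface segment is [s].
At the second juncture, /ʈ/ likewise becomes [ʂ] adjacent to /ɣ/.

[χozsɔɣʂʊðɪ]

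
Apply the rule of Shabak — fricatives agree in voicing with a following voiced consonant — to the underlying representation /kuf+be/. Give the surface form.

/f/ is a voiceless labiodental fricative. The following trigger /b/ is voiced, so /f/ must become voiced as well.
Changing only its voicing to voiced gives [v] — the voiced labiodental fricative.

[kuvbe]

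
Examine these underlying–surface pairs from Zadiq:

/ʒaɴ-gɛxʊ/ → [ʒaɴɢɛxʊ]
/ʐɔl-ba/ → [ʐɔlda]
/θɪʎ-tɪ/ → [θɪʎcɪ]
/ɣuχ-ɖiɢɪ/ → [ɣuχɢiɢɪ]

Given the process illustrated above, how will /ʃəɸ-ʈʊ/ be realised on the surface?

[ʃəɸpʊ]

The data show progressive place assimilation: /g/ → [ɢ] after /ɴ/; /b/ → [d] after /l/; /t/ → [c] after /ʎ/; /ɖ/ → [ɢ] after /χ/. In each pair only place changes, matching the preceding consonant, while manner and voice stay constant.
The rule targets /ʈ/ (voiceless retroflex stop), which sits after the trigger /ɸ/ (bilabial).
The voiceless bilabial stop is [p], so /ʈ/ → [p].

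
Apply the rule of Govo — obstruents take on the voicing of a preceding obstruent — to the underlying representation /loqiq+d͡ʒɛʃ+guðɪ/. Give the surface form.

[loqiqt͡ʃɛʃkuðɪ]

/d͡ʒ/ is a voiced postalveolar affricate. The preceding trigger /q/ is voiceless, so /d͡ʒ/ must become voiceless as well.
The voiceless postalveolar affricate is [t͡ʃ], so /d͡ʒ/ → [t͡ʃ].
At the second juncture, /g/ likewise becomes [k] adjacent to /ʃ/.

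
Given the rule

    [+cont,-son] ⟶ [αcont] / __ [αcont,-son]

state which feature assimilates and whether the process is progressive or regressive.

regressive manner assimilation

The rule copies [cont] (continuancy) from the environment onto the target fricatives; since [±cont] encodes the stop/fricative manner contrast, the assimilating dimension is manner.
The conditioning segment sits to the right of the focus bar, meaning the trigger follows the segment that changes — regressive assimilation.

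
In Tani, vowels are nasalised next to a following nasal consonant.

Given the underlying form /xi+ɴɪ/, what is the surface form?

The vowel /i/ is adjacent to the following nasal /ɴ/, so it acquires [+nasal] and surfaces as [ĩ].

[xĩɴɪ]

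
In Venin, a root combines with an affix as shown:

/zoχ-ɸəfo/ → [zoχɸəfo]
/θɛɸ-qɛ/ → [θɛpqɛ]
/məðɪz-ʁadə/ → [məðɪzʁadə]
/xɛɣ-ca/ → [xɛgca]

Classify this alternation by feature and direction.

The segment that alternates is /ɸ/, which surfaces as [p] when adjacent to /q/.
/ɸ/ is a fricative while /q/ is a stop; the output [p] is a stop, matching the trigger — so the feature that spreads is manner.
Place and voice are unchanged, so the assimilation is partial, not total.
Checking the remaining alternation: /ɣ/ → [g] before /c/ (fricative → stop, matching a stop) — only manner changes, and always toward the following segment.
No alternation appears in [zoχɸəfo], [məðɪzʁadə]: there the adjacent consonants already agree in manner (/χ/ and /ɸ/ are both fricatives; /z/ and /ʁ/ are both fricatives), so these forms are consistent with the same rule.
Since the segment that changes precedes the conditioning segment, the assimilation is regressive.

regressive manner assimilation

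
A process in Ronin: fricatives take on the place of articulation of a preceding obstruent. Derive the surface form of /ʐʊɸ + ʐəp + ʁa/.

[ʐʊɸβəpβa]

The rule targets /ʐ/ (voiced retroflex fricative), which sits after the trigger /ɸ/ (bilabial).
Changing only its place to bilabial gives [β] — the voiced bilabial fricative.
The same rule applies at the second boundary: /ʁ/ → [β] next to /p/.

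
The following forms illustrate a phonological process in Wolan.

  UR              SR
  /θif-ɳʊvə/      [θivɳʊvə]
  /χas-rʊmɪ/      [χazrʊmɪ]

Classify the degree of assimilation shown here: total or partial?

The segment that alternates is /f/, which surfaces as [v] when adjacent to /ɳ/.
/f/ is voiceless while /ɳ/ is voiced; the output [v] is voiced, matching the trigger — so the feature that spreads is voicing.
Place and manner are unchanged, so the assimilation is partial, not total.
Checking the remaining alternation: /s/ → [z] before /r/ (voiceless → voiced, matching voiced) — only voicing changes, and always toward the following segment.

partial assimilation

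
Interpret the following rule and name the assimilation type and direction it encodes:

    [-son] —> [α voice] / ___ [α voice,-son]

The rule copies [voice] from the environment onto the target, so the assimilating feature is voicing.
Since the environment is written after the underscore, the trigger follows the target; the direction is regressive.

regressive voicing assimilation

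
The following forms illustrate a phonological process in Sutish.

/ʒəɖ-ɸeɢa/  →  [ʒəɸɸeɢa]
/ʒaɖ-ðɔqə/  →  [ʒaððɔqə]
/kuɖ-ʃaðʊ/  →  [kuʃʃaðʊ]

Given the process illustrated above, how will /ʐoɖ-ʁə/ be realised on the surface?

The data show regressive total assimilation (/ɖ/ → [ɸ] before /ɸ/; /ɖ/ → [ð] before /ð/; /ɖ/ → [ʃ] before /ʃ/): in every case the target segment becomes identical to its following neighbour, copying more than a single feature.
/ɖ/ is the segment targeted by the rule; it sits immediately before /ʁ/, so it assimilates completely and surfaces as [ʁ].

[ʐoʁʁə]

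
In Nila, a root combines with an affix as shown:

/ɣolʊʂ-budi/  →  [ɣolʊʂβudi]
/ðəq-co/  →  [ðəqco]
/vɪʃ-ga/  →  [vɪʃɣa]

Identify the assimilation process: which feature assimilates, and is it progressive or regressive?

progressive manner assimilation

The segment that alternates is /b/, which surfaces as [β] when adjacent to /ʂ/.
/b/ is a stop while /ʂ/ is a fricative; the output [β] is a fricative, matching the trigger — so the feature that spreads is manner.
Place and voice are unchanged, so the assimilation is partial, not total.
Checking the remaining alternation: /g/ → [ɣ] after /ʃ/ (stop → fricative, matching a fricative) — only manner changes, and always toward the preceding segment.
Nothing changes in [ðəqco]: there the adjacent consonants already agree in manner (/c/ and /q/ are both stops), so this form is consistent with the same rule.
Since the segment that changes follows the conditioning segment, the assimilation is progressive.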